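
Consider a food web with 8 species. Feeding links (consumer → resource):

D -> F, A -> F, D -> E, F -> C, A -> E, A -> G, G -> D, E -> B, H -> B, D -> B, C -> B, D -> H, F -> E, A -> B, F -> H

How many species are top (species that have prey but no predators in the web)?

1

Top species (has prey, but nothing eats it): A.
Count: 1.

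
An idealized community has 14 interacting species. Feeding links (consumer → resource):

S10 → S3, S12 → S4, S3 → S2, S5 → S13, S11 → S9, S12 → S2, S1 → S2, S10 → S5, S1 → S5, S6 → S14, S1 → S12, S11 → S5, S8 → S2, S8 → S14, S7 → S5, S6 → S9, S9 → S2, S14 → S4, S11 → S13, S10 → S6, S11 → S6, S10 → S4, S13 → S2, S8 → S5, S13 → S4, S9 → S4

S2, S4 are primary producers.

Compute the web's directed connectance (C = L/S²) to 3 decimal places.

The web has S = 14 species and L = 26 feeding links.
C = L / S² = 26 / 196 = 0.1327 ≈ 0.133.

C = 0.133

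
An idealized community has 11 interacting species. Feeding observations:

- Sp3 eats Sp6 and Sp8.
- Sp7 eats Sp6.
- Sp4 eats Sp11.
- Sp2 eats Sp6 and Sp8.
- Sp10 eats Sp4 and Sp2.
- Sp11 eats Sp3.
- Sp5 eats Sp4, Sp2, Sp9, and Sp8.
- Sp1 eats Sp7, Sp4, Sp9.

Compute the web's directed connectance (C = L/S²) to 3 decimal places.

C = 0.132

The web has S = 11 species and L = 16 feeding links.
C = L / S² = 16 / 121 = 0.1322 ≈ 0.132.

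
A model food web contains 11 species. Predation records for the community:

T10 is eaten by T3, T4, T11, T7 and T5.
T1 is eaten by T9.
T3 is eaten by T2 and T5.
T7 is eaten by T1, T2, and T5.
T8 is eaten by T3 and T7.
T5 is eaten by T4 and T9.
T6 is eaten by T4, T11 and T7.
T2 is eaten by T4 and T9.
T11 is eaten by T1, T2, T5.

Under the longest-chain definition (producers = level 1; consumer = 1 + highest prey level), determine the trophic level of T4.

Trophic level 4

T6 is a producer → level 1.
T11 eats T6 (level 1); other prey at levels: T10 1 → level 2.
T5 eats T11 (level 2); other prey at levels: T10 1, T7 2, T3 2 → level 3.
T4 eats T5 (level 3); other prey at levels: T6 1, T10 1, T2 3 → level 4.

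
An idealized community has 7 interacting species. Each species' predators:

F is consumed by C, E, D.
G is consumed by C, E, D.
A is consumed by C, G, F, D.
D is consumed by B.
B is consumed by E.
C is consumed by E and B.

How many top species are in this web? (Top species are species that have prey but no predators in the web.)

1

Top species (has prey, but nothing eats it): E.
Count: 1.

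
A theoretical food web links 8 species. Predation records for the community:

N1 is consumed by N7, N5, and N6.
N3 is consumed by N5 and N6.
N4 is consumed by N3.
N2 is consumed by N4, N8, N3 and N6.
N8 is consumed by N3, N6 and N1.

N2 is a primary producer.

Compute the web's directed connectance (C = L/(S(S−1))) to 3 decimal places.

C = 0.232

The web has S = 8 species and L = 13 feeding links.
C = L / (S(S−1)) = 13 / 56 = 0.2321 ≈ 0.232.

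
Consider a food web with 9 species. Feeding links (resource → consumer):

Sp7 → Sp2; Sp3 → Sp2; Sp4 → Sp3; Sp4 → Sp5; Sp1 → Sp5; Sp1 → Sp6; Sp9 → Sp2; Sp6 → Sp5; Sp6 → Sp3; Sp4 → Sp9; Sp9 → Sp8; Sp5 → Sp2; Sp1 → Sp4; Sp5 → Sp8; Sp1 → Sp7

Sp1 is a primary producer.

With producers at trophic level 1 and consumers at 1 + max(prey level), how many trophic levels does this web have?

Producers (level 1): Sp1.
Sp1 → Sp4 → Sp5 → Sp2 gives Sp2 level 4.
No species has a prey at level 4, so no species reaches level 5.

4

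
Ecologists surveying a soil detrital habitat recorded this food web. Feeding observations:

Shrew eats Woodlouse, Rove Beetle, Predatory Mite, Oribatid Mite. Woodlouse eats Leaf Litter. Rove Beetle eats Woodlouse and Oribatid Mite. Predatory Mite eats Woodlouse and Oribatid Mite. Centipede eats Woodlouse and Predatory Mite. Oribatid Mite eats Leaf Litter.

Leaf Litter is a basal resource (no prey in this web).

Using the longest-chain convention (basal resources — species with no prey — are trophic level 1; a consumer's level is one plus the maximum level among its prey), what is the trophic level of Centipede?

Leaf Litter has no prey (basal) → level 1.
Woodlouse eats Leaf Litter → level 2.
Predatory Mite eats Woodlouse (level 2); other prey at levels: Oribatid Mite 2 → level 3.
Centipede eats Predatory Mite (level 3); other prey at levels: Woodlouse 2 → level 4.

Trophic level 4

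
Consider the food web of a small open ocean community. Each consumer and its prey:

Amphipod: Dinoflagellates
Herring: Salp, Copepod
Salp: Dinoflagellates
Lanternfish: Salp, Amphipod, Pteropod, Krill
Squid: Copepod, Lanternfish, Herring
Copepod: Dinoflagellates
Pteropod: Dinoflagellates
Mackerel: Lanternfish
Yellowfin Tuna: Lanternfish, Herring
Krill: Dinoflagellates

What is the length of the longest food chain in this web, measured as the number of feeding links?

3 links

One longest chain: Dinoflagellates → Salp → Lanternfish → Mackerel.
It has 4 species and 3 links.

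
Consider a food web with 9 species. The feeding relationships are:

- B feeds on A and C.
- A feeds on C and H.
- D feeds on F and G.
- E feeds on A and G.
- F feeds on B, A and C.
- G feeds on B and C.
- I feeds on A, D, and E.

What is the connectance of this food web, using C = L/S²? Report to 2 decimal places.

C = 0.20

The web has S = 9 species and L = 16 feeding links.
C = L / S² = 16 / 81 = 0.1975 ≈ 0.20.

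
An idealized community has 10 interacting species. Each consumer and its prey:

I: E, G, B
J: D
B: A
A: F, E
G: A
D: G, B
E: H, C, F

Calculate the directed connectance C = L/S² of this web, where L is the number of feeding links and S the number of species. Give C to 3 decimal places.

C = 0.130

The web has S = 10 species and L = 13 feeding links.
C = L / S² = 13 / 100 = 0.1300 ≈ 0.130.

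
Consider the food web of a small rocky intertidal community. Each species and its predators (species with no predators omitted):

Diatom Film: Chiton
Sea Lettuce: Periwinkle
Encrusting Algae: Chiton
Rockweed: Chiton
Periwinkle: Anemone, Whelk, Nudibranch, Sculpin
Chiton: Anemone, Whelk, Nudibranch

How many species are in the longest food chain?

3 species

One longest chain: Encrusting Algae → Chiton → Anemone.
It has 3 species and 2 links.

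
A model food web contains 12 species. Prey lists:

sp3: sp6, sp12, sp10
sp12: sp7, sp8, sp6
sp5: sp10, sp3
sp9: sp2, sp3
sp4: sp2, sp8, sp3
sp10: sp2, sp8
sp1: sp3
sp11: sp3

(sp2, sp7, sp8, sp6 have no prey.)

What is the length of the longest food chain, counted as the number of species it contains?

One longest chain: sp7 → sp12 → sp3 → sp5.
It has 4 species and 3 links.

4 species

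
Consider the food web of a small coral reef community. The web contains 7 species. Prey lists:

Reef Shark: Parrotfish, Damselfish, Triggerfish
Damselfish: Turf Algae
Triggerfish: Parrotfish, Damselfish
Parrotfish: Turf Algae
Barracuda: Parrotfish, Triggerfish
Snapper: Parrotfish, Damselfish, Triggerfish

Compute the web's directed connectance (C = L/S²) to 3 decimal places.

C = 0.245

The web has S = 7 species and L = 12 feeding links.
C = L / S² = 12 / 49 = 0.2449 ≈ 0.245.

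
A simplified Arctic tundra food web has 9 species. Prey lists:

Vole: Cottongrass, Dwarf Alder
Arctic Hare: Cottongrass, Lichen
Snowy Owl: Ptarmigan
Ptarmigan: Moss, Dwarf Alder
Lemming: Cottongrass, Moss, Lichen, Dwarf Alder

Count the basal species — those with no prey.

4

Basal species (no prey listed): Cottongrass, Moss, Lichen, Dwarf Alder.
Count: 4.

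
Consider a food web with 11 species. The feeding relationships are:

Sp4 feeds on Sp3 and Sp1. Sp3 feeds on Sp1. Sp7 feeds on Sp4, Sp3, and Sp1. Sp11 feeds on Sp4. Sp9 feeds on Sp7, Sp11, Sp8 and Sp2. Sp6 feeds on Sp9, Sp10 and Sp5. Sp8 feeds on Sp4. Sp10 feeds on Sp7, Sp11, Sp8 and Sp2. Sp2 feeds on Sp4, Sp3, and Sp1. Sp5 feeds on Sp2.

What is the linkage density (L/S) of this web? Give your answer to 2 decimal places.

There are L = 23 links among S = 11 species.
L/S = 23/11 = 2.0909 ≈ 2.09.

L/S = 2.09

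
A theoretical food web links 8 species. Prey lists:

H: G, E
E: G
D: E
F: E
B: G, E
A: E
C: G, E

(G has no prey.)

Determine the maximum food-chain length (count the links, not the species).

2 links

One longest chain: G → E → F.
It has 3 species and 2 links.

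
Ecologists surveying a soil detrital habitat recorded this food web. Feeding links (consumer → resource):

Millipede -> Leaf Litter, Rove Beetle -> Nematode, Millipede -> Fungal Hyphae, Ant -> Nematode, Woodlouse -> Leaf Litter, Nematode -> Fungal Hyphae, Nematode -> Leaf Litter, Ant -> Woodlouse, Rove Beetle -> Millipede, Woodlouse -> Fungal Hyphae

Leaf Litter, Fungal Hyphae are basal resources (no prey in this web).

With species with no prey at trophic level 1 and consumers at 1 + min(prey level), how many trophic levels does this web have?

3

Basal resources (level 1): Leaf Litter, Fungal Hyphae.
Following each consumer down to its lowest-level prey: Leaf Litter → Nematode → Ant (levels 1 through 3).
All prey of Ant (Nematode 2, Woodlouse 2) are at level 2 or above, so Ant is at level 1 + 2 = 3.
Every consumer has at least one prey at level 2 or below, so none exceeds level 3.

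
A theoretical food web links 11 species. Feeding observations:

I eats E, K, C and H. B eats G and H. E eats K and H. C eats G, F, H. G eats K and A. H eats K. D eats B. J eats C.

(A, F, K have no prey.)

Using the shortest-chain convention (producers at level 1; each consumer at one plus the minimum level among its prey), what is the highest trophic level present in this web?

4

Producers (level 1): A, F, K.
Following each consumer down to its lowest-level prey: K → H → B → D (levels 1 through 4).
All prey of D (B 3) are at level 3 or above, so D is at level 1 + 3 = 4.
Every consumer has at least one prey at level 3 or below, so none exceeds level 4.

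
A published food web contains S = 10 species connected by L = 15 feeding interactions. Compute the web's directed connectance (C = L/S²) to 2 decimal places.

The web has S = 10 species and L = 15 feeding links.
C = L / S² = 15 / 100 = 0.1500 ≈ 0.15.

C = 0.15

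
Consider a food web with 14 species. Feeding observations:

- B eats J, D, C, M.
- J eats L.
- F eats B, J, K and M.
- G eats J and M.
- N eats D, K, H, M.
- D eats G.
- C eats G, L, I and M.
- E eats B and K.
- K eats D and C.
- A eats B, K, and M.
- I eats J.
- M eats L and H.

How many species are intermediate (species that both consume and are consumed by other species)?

8

Intermediate species (has both prey and predators): J, M, G, I, D, C, K, B.
Count: 8.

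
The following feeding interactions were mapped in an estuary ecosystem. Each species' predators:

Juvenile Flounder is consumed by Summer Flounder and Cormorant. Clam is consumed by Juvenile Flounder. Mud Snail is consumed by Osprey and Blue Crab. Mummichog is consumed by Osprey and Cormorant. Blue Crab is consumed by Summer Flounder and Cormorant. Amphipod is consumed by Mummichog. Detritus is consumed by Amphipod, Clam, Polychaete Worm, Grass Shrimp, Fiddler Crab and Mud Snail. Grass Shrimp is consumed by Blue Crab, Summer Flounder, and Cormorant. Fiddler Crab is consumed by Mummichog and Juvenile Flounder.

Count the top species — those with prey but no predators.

4

Top species (has prey, but nothing eats it): Polychaete Worm, Cormorant, Summer Flounder, Osprey.
Count: 4.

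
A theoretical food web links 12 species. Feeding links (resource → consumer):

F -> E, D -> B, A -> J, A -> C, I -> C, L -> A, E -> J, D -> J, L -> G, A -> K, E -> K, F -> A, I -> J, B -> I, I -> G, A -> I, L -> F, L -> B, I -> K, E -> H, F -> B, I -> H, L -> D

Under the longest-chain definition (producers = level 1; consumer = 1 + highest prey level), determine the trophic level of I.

Trophic level 4

L is a producer → level 1.
F eats L → level 2.
B eats F (level 2); other prey at levels: L 1, D 2 → level 3.
I eats B (level 3); other prey at levels: A 3 → level 4.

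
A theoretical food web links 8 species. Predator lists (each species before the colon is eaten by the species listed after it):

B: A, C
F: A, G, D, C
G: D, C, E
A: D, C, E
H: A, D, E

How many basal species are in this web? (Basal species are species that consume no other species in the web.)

3

Basal species (no prey listed): F, H, B.
Count: 3.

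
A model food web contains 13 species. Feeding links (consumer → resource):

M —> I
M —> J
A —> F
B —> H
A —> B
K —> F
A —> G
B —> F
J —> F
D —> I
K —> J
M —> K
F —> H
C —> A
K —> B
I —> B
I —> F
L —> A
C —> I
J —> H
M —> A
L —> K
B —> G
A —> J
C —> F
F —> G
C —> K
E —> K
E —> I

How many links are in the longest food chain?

4 links

One longest chain: H → F → B → I → D.
It has 5 species and 4 links.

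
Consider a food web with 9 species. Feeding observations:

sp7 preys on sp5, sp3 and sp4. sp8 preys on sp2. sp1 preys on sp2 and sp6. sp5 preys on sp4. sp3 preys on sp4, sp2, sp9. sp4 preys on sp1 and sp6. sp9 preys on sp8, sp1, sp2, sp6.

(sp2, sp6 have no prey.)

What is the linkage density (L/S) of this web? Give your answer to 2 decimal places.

L/S = 1.78

There are L = 16 links among S = 9 species.
L/S = 16/9 = 1.7778 ≈ 1.78.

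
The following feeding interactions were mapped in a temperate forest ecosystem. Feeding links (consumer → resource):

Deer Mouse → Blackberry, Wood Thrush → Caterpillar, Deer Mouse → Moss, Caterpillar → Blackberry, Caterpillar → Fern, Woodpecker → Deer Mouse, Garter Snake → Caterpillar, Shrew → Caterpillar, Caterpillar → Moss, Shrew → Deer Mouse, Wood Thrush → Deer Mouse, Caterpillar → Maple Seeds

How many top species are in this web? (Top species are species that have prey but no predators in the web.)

4

Top species (has prey, but nothing eats it): Shrew, Garter Snake, Woodpecker, Wood Thrush.
Count: 4.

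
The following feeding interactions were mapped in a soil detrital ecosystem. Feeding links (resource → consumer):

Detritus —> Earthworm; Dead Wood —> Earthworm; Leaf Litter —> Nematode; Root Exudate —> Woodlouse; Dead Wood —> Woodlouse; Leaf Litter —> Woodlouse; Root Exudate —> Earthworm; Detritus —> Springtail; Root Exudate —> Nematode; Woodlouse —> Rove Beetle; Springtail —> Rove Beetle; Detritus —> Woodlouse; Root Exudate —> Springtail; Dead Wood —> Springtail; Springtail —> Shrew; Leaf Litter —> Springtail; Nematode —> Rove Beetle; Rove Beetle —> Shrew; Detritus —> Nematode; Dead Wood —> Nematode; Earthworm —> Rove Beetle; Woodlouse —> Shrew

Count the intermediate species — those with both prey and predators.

5

Intermediate species (has both prey and predators): Earthworm, Springtail, Nematode, Woodlouse, Rove Beetle.
Count: 5.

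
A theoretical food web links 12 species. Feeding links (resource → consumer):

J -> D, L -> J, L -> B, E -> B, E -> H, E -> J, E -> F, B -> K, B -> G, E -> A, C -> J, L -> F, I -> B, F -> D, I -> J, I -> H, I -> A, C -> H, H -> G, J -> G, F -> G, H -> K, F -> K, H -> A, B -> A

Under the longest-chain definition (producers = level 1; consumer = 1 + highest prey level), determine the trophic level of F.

E is a producer → level 1.
F eats E (level 1); other prey at levels: L 1 → level 2.

Trophic level 2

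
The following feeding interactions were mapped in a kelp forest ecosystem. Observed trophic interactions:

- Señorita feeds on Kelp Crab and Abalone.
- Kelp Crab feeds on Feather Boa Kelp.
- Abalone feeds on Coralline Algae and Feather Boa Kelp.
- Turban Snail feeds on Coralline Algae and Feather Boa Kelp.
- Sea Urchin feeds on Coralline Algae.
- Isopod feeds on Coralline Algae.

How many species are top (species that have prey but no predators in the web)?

4

Top species (has prey, but nothing eats it): Isopod, Sea Urchin, Turban Snail, Señorita.
Count: 4.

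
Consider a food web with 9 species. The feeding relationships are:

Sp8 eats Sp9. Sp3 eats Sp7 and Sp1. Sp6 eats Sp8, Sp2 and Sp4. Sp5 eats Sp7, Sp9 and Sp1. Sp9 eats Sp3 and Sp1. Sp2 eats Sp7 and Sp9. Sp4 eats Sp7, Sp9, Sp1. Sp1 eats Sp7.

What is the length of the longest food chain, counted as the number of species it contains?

6 species

One longest chain: Sp7 → Sp1 → Sp3 → Sp9 → Sp2 → Sp6.
It has 6 species and 5 links.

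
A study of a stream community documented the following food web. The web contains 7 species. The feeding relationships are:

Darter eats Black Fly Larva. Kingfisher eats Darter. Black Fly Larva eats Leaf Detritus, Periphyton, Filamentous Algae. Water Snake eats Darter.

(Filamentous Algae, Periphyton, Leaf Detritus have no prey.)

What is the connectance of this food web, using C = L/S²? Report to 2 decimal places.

The web has S = 7 species and L = 6 feeding links.
C = L / S² = 6 / 49 = 0.1224 ≈ 0.12.

C = 0.12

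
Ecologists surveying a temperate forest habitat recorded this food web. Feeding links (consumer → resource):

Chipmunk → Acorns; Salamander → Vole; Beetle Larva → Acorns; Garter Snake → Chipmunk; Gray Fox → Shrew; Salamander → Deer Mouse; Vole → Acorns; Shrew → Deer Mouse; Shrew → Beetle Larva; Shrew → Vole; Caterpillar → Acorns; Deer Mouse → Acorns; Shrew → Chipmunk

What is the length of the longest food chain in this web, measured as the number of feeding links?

One longest chain: Acorns → Vole → Shrew → Gray Fox.
It has 4 species and 3 links.

3 links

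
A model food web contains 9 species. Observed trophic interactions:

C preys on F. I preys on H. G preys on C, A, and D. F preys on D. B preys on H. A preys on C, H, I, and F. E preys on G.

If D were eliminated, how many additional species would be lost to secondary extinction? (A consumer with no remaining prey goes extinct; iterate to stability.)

Remove D.
Round 1: F (all prey gone) → extinct.
Round 2: C (all prey gone) → extinct.
No further losses. Total secondary extinctions: 2.

2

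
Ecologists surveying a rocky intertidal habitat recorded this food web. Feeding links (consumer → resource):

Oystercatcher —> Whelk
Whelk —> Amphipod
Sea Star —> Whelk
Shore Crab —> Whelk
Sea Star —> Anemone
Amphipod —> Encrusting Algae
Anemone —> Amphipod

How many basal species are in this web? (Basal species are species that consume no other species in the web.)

Basal species (no prey listed): Encrusting Algae.
Count: 1.

1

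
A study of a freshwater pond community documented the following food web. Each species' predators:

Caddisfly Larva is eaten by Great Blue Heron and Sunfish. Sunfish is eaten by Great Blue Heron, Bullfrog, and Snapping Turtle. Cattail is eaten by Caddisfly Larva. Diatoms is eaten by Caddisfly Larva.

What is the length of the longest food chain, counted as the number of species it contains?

One longest chain: Cattail → Caddisfly Larva → Sunfish → Snapping Turtle.
It has 4 species and 3 links.

4 species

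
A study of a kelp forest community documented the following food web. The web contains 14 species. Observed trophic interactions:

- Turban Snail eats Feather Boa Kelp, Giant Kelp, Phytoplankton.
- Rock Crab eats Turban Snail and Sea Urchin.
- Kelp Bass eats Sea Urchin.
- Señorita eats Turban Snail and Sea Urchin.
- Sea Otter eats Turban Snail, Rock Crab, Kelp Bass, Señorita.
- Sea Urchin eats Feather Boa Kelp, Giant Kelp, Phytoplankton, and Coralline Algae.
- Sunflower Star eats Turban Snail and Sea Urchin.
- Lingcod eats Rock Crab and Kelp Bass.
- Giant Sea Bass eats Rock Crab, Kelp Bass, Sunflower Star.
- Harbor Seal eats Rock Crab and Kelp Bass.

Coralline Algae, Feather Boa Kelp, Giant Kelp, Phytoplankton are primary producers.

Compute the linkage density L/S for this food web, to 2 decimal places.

L/S = 1.79

There are L = 25 links among S = 14 species.
L/S = 25/14 = 1.7857 ≈ 1.79.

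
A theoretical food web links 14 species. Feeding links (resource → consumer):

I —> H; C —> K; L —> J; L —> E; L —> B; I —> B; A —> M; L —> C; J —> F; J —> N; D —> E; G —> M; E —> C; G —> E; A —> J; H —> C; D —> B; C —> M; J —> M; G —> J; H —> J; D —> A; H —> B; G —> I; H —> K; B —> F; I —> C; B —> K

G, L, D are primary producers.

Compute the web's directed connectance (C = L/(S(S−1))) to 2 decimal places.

C = 0.15

The web has S = 14 species and L = 28 feeding links.
C = L / (S(S−1)) = 28 / 182 = 0.1538 ≈ 0.15.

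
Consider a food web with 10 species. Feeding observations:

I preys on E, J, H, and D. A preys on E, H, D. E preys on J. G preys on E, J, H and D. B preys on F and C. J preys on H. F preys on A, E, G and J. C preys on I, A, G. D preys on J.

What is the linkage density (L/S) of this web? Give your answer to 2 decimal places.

L/S = 2.30

There are L = 23 links among S = 10 species.
L/S = 23/10 = 2.3000 ≈ 2.30.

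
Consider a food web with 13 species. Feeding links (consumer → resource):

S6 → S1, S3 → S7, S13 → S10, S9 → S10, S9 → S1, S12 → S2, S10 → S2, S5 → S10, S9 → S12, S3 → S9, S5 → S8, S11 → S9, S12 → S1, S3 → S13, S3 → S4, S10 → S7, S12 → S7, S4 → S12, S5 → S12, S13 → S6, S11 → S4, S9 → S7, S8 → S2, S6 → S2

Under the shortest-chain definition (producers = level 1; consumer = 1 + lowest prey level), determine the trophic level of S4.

S1 is a producer → level 1.
S12 eats S1 → level 2.
S4 eats S12 → level 3.
No prey of S4 is below level 2, so 3 is the minimum.

Trophic level 3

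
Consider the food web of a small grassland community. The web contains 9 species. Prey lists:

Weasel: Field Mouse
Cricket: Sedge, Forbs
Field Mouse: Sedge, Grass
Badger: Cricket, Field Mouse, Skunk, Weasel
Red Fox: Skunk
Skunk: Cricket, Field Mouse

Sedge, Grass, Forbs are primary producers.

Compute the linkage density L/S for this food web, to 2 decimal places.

L/S = 1.33

There are L = 12 links among S = 9 species.
L/S = 12/9 = 1.3333 ≈ 1.33.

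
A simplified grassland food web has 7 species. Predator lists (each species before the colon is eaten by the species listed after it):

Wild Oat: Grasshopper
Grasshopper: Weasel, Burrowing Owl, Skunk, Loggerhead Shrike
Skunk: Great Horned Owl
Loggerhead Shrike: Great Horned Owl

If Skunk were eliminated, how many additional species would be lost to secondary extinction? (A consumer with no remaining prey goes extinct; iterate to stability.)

0

Remove Skunk.
Every predator of it retains at least one other prey: Great Horned Owl still has Loggerhead Shrike.
No consumer loses all prey, so no secondary extinctions occur.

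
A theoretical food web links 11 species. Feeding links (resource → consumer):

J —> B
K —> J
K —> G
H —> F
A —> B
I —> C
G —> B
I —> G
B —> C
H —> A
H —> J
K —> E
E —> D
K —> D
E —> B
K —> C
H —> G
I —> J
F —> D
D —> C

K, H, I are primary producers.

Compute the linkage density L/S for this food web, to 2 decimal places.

L/S = 1.82

There are L = 20 links among S = 11 species.
L/S = 20/11 = 1.8182 ≈ 1.82.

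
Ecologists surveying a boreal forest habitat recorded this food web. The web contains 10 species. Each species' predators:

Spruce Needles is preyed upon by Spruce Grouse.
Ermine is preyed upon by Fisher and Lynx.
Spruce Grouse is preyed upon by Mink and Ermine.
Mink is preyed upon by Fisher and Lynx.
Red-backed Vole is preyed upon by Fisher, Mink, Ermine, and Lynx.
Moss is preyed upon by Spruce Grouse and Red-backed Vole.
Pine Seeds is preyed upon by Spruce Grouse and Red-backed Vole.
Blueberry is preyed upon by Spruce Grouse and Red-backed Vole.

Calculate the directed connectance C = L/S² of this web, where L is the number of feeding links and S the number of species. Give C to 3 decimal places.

C = 0.170

The web has S = 10 species and L = 17 feeding links.
C = L / S² = 17 / 100 = 0.1700 ≈ 0.170.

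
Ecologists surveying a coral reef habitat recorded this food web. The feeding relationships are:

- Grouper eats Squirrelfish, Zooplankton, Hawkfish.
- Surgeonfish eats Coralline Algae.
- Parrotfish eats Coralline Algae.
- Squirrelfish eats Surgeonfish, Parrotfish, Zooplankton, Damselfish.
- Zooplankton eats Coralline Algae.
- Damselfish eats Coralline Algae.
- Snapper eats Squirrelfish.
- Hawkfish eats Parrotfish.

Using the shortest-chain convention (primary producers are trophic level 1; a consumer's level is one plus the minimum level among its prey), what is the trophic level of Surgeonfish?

Coralline Algae is a producer → level 1.
Surgeonfish eats Coralline Algae → level 2.

Trophic level 2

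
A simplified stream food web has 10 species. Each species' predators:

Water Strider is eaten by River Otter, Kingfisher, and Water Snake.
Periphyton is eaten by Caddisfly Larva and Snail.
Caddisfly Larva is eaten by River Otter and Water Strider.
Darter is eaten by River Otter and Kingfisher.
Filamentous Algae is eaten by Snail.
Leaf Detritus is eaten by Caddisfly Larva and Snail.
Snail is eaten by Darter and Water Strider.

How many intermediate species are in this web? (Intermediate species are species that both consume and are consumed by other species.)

4

Intermediate species (has both prey and predators): Caddisfly Larva, Snail, Darter, Water Strider.
Count: 4.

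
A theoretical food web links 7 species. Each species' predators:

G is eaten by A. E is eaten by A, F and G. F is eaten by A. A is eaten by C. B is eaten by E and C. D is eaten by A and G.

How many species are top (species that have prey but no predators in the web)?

1

Top species (has prey, but nothing eats it): C.
Count: 1.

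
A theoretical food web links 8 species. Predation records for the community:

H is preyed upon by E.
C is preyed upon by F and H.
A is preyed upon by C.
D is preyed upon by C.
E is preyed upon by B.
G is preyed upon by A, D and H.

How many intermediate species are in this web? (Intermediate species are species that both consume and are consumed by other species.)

5

Intermediate species (has both prey and predators): A, D, C, H, E.
Count: 5.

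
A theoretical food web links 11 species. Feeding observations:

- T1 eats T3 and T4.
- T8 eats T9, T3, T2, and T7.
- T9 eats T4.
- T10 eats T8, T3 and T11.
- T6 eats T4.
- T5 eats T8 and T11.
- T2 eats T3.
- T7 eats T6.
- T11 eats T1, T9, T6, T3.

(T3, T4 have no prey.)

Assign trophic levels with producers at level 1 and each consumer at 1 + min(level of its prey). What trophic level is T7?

Trophic level 3

T4 is a producer → level 1.
T6 eats T4 → level 2.
T7 eats T6 → level 3.
No prey of T7 is below level 2, so 3 is the minimum.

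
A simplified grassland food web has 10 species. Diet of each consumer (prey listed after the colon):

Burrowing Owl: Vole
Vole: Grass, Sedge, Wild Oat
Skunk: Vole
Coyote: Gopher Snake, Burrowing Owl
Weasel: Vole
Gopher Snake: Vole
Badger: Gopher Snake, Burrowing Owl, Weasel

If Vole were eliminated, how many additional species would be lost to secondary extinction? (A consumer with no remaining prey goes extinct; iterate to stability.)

Remove Vole.
Round 1: Gopher Snake (all prey gone), Skunk (all prey gone), Burrowing Owl (all prey gone), Weasel (all prey gone) → extinct.
Round 2: Coyote (all prey gone), Badger (all prey gone) → extinct.
No further losses. Total secondary extinctions: 6.

6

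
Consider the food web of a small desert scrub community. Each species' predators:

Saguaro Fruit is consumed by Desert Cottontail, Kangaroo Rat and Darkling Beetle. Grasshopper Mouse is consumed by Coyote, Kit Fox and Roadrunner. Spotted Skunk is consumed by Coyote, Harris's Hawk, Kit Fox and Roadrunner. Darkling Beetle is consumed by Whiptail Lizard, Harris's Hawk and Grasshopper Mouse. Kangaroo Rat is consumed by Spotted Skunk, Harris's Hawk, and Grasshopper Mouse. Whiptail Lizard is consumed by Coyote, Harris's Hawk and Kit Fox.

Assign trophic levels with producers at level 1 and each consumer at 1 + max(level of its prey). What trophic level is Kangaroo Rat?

Saguaro Fruit is a producer → level 1.
Kangaroo Rat eats Saguaro Fruit → level 2.

Trophic level 2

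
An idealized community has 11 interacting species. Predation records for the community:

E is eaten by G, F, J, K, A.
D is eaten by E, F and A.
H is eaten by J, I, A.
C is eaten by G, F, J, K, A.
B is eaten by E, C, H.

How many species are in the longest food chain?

3 species

One longest chain: B → C → A.
It has 3 species and 2 links.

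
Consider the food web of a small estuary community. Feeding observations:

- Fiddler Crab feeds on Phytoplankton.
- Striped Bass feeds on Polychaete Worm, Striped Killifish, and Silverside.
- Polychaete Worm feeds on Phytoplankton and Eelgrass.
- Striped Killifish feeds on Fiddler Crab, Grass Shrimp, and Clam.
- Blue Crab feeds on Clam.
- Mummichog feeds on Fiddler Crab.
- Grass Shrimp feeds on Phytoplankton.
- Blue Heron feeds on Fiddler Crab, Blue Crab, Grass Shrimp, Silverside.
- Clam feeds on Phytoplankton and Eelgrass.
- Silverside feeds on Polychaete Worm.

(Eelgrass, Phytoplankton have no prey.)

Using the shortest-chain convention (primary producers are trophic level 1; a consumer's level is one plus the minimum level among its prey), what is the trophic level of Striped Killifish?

Trophic level 3

Eelgrass is a producer → level 1.
Clam eats Eelgrass → level 2.
Striped Killifish eats Clam → level 3.
No prey of Striped Killifish is below level 2, so 3 is the minimum.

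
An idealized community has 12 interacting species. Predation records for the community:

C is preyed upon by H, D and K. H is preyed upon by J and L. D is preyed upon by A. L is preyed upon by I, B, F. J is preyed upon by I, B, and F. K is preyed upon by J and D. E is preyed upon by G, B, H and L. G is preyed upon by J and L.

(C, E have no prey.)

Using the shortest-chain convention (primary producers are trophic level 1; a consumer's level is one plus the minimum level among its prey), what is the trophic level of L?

E is a producer → level 1.
L eats E → level 2.

Trophic level 2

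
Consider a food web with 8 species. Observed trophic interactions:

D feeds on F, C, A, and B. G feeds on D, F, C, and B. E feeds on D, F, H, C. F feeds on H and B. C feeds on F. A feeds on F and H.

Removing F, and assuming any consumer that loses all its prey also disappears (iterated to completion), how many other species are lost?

1

Remove F.
Round 1: C (all prey gone) → extinct.
No further losses. Total secondary extinctions: 1.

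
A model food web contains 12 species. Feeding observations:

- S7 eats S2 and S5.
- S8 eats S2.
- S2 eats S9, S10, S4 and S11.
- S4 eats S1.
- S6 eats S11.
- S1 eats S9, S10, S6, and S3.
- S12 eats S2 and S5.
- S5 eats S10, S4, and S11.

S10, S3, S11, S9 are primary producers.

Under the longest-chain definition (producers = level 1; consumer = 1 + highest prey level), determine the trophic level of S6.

Trophic level 2

S11 is a producer → level 1.
S6 eats S11 → level 2.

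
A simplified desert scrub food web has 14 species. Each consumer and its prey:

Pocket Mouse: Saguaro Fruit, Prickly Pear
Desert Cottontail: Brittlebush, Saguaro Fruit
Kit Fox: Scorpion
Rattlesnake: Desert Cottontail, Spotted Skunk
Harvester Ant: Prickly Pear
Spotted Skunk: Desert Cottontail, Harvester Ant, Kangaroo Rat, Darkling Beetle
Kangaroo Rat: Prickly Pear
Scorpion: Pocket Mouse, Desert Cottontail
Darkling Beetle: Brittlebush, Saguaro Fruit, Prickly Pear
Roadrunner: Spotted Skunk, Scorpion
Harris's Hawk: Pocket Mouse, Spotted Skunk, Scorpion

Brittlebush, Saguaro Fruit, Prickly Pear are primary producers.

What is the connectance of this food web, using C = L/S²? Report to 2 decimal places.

The web has S = 14 species and L = 23 feeding links.
C = L / S² = 23 / 196 = 0.1173 ≈ 0.12.

C = 0.12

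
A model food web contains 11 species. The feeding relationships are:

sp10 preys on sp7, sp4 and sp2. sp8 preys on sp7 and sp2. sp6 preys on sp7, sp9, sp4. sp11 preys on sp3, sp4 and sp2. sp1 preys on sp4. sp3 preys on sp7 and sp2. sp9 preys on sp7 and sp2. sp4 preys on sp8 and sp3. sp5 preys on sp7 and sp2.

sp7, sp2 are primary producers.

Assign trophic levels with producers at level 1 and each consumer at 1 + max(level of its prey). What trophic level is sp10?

sp7 is a producer → level 1.
sp8 eats sp7 (level 1); other prey at levels: sp2 1 → level 2.
sp4 eats sp8 (level 2); other prey at levels: sp3 2 → level 3.
sp10 eats sp4 (level 3); other prey at levels: sp7 1, sp2 1 → level 4.

Trophic level 4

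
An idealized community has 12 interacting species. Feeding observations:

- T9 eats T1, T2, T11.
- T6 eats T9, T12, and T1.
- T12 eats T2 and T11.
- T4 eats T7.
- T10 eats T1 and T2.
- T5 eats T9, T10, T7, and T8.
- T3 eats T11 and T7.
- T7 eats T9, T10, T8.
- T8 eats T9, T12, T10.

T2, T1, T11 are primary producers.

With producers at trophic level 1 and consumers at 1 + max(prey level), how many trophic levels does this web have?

Producers (level 1): T2, T1, T11.
T2 → T10 → T8 → T7 → T5 gives T5 level 5.
No species has a prey at level 5, so no species reaches level 6.

5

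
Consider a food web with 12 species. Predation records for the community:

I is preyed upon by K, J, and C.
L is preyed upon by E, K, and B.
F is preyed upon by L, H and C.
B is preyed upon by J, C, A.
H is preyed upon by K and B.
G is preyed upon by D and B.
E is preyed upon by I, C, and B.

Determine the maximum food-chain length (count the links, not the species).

One longest chain: F → L → E → I → C.
It has 5 species and 4 links.

4 links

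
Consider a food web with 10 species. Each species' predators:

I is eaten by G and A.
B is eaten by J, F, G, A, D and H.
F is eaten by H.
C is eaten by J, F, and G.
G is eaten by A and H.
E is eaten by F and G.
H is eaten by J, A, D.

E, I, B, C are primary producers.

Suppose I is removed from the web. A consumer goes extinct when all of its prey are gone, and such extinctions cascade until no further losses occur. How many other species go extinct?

0

Remove I.
Every predator of it retains at least one other prey: G still has E, B, C; A still has B, G, H.
No consumer loses all prey, so no secondary extinctions occur.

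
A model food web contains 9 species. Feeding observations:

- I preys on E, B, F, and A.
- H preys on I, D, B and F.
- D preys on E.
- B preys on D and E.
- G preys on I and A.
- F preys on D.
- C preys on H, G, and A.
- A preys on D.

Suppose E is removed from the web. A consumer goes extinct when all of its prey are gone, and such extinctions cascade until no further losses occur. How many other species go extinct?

Remove E.
Round 1: D (all prey gone) → extinct.
Round 2: F (all prey gone), A (all prey gone), B (all prey gone) → extinct.
Round 3: I (all prey gone) → extinct.
Round 4: G (all prey gone), H (all prey gone) → extinct.
Round 5: C (all prey gone) → extinct.
No further losses. Total secondary extinctions: 8.

8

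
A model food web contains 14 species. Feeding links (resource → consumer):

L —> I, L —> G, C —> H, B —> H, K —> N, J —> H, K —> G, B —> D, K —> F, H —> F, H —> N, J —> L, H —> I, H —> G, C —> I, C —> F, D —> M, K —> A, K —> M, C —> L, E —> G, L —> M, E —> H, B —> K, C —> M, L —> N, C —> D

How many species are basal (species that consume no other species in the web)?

4

Basal species (no prey listed): J, E, B, C.
Count: 4.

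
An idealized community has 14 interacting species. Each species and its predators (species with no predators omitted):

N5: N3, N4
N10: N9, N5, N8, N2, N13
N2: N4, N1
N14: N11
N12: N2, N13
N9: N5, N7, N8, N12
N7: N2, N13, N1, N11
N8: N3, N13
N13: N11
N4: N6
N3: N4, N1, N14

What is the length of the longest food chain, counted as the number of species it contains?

6 species

One longest chain: N10 → N9 → N7 → N2 → N4 → N6.
It has 6 species and 5 links.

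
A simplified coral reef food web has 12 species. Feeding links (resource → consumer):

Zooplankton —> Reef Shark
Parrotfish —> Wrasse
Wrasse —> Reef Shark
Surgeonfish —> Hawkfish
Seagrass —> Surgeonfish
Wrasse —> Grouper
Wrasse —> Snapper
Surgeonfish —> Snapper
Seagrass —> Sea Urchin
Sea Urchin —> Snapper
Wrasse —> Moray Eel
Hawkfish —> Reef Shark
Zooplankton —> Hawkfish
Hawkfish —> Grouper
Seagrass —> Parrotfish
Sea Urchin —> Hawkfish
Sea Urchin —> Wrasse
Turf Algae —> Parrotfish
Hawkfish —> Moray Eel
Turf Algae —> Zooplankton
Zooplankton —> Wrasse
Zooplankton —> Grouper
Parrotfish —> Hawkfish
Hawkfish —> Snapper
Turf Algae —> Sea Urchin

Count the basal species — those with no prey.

2

Basal species (no prey listed): Seagrass, Turf Algae.
Count: 2.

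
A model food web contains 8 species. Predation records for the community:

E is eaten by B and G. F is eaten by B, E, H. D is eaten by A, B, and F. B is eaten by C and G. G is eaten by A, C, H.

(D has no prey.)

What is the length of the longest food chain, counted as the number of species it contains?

6 species

One longest chain: D → F → E → B → G → H.
It has 6 species and 5 links.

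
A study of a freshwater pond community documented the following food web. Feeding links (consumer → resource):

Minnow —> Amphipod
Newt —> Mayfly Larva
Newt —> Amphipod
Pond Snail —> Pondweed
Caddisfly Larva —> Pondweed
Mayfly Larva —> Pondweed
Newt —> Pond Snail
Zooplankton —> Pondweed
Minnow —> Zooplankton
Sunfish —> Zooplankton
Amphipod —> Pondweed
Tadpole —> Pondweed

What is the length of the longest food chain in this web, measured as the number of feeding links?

One longest chain: Pondweed → Zooplankton → Sunfish.
It has 3 species and 2 links.

2 links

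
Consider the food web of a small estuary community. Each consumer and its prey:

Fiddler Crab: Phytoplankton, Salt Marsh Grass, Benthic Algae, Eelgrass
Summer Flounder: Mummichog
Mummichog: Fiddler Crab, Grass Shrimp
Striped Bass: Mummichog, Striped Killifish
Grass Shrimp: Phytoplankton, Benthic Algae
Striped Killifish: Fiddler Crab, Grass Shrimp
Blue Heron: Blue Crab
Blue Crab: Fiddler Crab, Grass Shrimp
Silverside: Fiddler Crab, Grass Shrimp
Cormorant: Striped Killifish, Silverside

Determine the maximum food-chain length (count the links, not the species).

3 links

One longest chain: Phytoplankton → Fiddler Crab → Blue Crab → Blue Heron.
It has 4 species and 3 links.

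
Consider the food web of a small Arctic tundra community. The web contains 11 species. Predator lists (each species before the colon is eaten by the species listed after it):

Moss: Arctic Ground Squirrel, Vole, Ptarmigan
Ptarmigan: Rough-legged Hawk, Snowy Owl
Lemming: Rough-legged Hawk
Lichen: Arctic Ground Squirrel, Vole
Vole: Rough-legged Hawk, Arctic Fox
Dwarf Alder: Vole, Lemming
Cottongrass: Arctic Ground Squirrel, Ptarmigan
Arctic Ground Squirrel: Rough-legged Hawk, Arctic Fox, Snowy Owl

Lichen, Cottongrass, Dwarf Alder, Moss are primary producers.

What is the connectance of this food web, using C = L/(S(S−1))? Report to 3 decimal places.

The web has S = 11 species and L = 17 feeding links.
C = L / (S(S−1)) = 17 / 110 = 0.1545 ≈ 0.155.

C = 0.155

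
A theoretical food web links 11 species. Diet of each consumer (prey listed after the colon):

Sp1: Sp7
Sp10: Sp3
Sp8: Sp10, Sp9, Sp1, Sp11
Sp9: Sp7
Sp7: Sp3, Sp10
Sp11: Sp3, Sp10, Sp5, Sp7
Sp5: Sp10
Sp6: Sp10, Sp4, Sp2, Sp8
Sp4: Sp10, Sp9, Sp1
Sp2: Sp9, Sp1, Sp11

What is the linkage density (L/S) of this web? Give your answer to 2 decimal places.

L/S = 2.18

There are L = 24 links among S = 11 species.
L/S = 24/11 = 2.1818 ≈ 2.18.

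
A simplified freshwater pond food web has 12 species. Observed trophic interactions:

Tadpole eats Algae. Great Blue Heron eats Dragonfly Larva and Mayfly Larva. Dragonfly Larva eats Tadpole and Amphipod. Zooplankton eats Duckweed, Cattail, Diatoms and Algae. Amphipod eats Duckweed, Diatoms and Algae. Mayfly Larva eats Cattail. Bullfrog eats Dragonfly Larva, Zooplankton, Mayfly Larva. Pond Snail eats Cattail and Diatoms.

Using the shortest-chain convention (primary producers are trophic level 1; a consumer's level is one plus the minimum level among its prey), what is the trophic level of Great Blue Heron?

Trophic level 3

Cattail is a producer → level 1.
Mayfly Larva eats Cattail → level 2.
Great Blue Heron eats Mayfly Larva → level 3.
No prey of Great Blue Heron is below level 2, so 3 is the minimum.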